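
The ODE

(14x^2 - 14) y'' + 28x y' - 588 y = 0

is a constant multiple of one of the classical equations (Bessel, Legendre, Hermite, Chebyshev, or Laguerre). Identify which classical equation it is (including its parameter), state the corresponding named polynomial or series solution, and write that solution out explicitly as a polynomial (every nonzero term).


All three coefficients share the factor -14; dividing through by -14 gives  (1 - x^2) y'' - 2x y' + 42 y = 0.
This matches the Legendre equation (1 - x^2) y'' - 2x y' + n(n+1) y = 0 (note the -2x y' term) with n(n+1) = 42, so n = 6; the polynomial solution is P_6(x).
With y = sum_k a_k x^k, matching x^k gives (k+2)(k+1) a_{k+2} = [k(k+1) - n(n+1)] a_k = (k - 6)(k + 7) a_k. The right side vanishes at k = 6, so the series with the parity of 6 terminates at degree 6.
Standard normalization (P_n(1) = 1): leading coefficient (2n)!/(2^n (n!)^2) = 479001600/(64*518400) = 231/16, so a_6 = 231/16. Work downward with a_k = (k+1)(k+2) a_{k+2} / ((k - 6)(k + 7)):
  a_4 = (5)(6)(231/16) / ((4 - 6)(4 + 7)) = (3465/8)/(-22) = -315/16
  a_2 = (3)(4)(-315/16) / ((2 - 6)(2 + 7)) = (-945/4)/(-36) = 105/16
  a_0 = (1)(2)(105/16) / ((0 - 6)(0 + 7)) = (105/8)/(-42) = -5/16
Hence P_6(x) = 231 x^6/16 - 315 x^4/16 + 105 x^2/16 - 5/16.

P_6(x); series = 231 x^6/16 - 315 x^4/16 + 105 x^2/16 - 5/16


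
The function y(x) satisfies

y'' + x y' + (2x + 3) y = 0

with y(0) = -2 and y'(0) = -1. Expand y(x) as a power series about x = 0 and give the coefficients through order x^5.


Ansatz: y(x) = sum_{n>=0} a_n x^n, so y'(x) = sum_{n>=1} n a_n x^(n-1) and y''(x) = sum_{n>=2} n(n-1) a_n x^(n-2).
Substitute into P(x) y'' + Q(x) y' + R(x) y = 0 with P(x) = 1, Q(x) = x, R(x) = 2x + 3, and match powers of x.
Initial conditions: a_0 = -2, a_1 = -1.
Setting the coefficient of each power of x to zero and solving order by order (substituting the coefficients already found):
  x^0: 2 a_2 + 3 a_0 = 0  ->  2 a_2 = -3 a_0 = 6  ->  a_2 = 3
  x^1: 6 a_3 + 4 a_1 + 2 a_0 = 0  ->  6 a_3 = -4 a_1 - 2 a_0 = 8  ->  a_3 = 4/3
  x^2: 12 a_4 + 5 a_2 + 2 a_1 = 0  ->  12 a_4 = -5 a_2 - 2 a_1 = -13  ->  a_4 = -13/12
  x^3: 20 a_5 + 6 a_3 + 2 a_2 = 0  ->  20 a_5 = -6 a_3 - 2 a_2 = -14  ->  a_5 = -7/10
Truncated series: y(x) = -2 - x + 3 x^2 + (4/3) x^3 - (13/12) x^4 - (7/10) x^5 + O(x^6).

a_0 = -2; a_1 = -1; a_2 = 3; a_3 = 4/3; a_4 = -13/12; a_5 = -7/10


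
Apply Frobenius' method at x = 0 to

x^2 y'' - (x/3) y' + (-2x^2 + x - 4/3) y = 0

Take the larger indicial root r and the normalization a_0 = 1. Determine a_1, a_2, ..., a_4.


Write in Frobenius form y'' + (p(x)/x) y' + (q(x)/x^2) y = 0:
  p(x) = -1/3,  q(x) = -2x^2 + x - 4/3.
Indicial equation: r(r-1) + (-1/3) r + (-4/3) = 0 -> roots r_1 = 2, r_2 = -2/3.
Take r = r_1 = 2. Let y(x) = x^r sum_{n>=0} a_n x^n with a_0 = 1.
Substitute y = x^r sum a_n x^n and match x^{r+n}. The recurrence is
  D(n) a_n + 1 a_{n-1} - 2 a_{n-2} = 0,  where D(n) = (r+n)(r+n-1) + (-1/3)(r+n) + (-4/3).
  a_n = [-1 a_{n-1} + 2 a_{n-2}] / D(n).
Since the indicial polynomial factors as (r - r_1)(r - r_2), D(n) = (r_1 + n - r_1)(r_1 + n - r_2) = n(n + 8/3).
Evaluating step by step (a_0 = 1):
  n = 1: D(1) = 1(1 + 8/3) = 11/3; numerator = -1(1) = -1; a_1 = (-1)/(11/3) = -3/11
  n = 2: D(2) = 2(2 + 8/3) = 28/3; numerator = -1(-3/11) + 2(1) = 25/11; a_2 = (25/11)/(28/3) = 75/308
  n = 3: D(3) = 3(3 + 8/3) = 17; numerator = -1(75/308) + 2(-3/11) = -243/308; a_3 = (-243/308)/(17) = -243/5236
  n = 4: D(4) = 4(4 + 8/3) = 80/3; numerator = -1(-243/5236) + 2(75/308) = 399/748; a_4 = (399/748)/(80/3) = 1197/59840

r = 2; a_0 = 1; a_1 = -3/11; a_2 = 75/308; a_3 = -243/5236; a_4 = 1197/59840


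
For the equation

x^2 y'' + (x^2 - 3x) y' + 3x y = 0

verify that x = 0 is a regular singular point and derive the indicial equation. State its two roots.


Divide by x^2 to reach normal form y'' + P_1(x) y' + P_2(x) y = 0 with P_1(x) = 1 - 3/x and P_2(x) = 3/x.
x = 0 is a singular point because the y'-coefficient 1 - 3/x has a pole at x = 0 and the y-coefficient 3/x has a pole at x = 0.
It is a regular singular point because x P_1(x) = p(x) = x - 3 and x^2 P_2(x) = q(x) = 3x are polynomials, hence analytic at x = 0.
p(0) = -3,  q(0) = 0.
Indicial equation: r(r-1) + p(0) r + q(0) = 0, i.e. r^2 + (p(0) - 1) r + q(0) = 0, i.e. r^2 - 4 r = 0.
Discriminant: (-4)^2 - 4(0) = 16, so r = (4 ± 4)/2.
Solving: r_1 = 4, r_2 = 0.

indicial: r^2 - 4 r = 0; roots r_1 = 4, r_2 = 0


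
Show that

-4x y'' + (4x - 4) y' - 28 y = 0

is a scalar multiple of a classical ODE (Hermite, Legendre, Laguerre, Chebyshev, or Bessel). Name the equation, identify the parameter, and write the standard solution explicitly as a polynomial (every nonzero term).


All three coefficients share the factor -4; dividing through by -4 gives  x y'' + (1 - x) y' + 7 y = 0.
This matches the Laguerre equation x y'' + (1 - x) y' + n y = 0 with n = 7; the polynomial solution is L_7(x).
With y = sum_k a_k x^k, matching x^k gives (k+1)k a_{k+1} + (k+1) a_{k+1} - k a_k + n a_k = 0, i.e. (k+1)^2 a_{k+1} = (k - n) a_k = (k - 7) a_k. The right side vanishes at k = 7, so the series terminates at degree 7.
Standard normalization L_n(0) = 1 gives a_0 = 1. Work upward with a_{k+1} = (k - 7) a_k / (k+1)^2:
  a_1 = (0 - 7)(1) / 1^2 = -7/1 = -7
  a_2 = (1 - 7)(-7) / 2^2 = 42/4 = 21/2
  a_3 = (2 - 7)(21/2) / 3^2 = (-105/2)/9 = -35/6
  a_4 = (3 - 7)(-35/6) / 4^2 = (70/3)/16 = 35/24
  a_5 = (4 - 7)(35/24) / 5^2 = (-35/8)/25 = -7/40
  a_6 = (5 - 7)(-7/40) / 6^2 = (7/20)/36 = 7/720
  a_7 = (6 - 7)(7/720) / 7^2 = (-7/720)/49 = -1/5040
Hence L_7(x) = -x^7/5040 + 7 x^6/720 - 7 x^5/40 + 35 x^4/24 - 35 x^3/6 + 21 x^2/2 - 7 x + 1.

L_7(x); series = -x^7/5040 + 7 x^6/720 - 7 x^5/40 + 35 x^4/24 - 35 x^3/6 + 21 x^2/2 - 7 x + 1


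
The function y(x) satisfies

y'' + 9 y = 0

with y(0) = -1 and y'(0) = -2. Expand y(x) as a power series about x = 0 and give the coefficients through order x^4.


Ansatz: y(x) = sum_{n>=0} a_n x^n, so y'(x) = sum_{n>=1} n a_n x^(n-1) and y''(x) = sum_{n>=2} n(n-1) a_n x^(n-2).
Substitute into P(x) y'' + Q(x) y' + R(x) y = 0 with P(x) = 1, Q(x) = 0, R(x) = 9, and match powers of x.
Initial conditions: a_0 = -1, a_1 = -2.
Setting the coefficient of each power of x to zero and solving order by order (substituting the coefficients already found):
  x^0: 2 a_2 + 9 a_0 = 0  ->  2 a_2 = -9 a_0 = 9  ->  a_2 = 9/2
  x^1: 6 a_3 + 9 a_1 = 0  ->  6 a_3 = -9 a_1 = 18  ->  a_3 = 3
  x^2: 12 a_4 + 9 a_2 = 0  ->  12 a_4 = -9 a_2 = -81/2  ->  a_4 = -27/8
Truncated series: y(x) = -1 - 2 x + (9/2) x^2 + 3 x^3 - (27/8) x^4 + O(x^5).

a_0 = -1; a_1 = -2; a_2 = 9/2; a_3 = 3; a_4 = -27/8


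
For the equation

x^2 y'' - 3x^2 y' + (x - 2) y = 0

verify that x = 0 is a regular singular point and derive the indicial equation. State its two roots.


Divide by x^2 to reach normal form y'' + P_1(x) y' + P_2(x) y = 0 with P_1(x) = -3 and P_2(x) = 1/x - 2/x^2.
x = 0 is a singular point because the y-coefficient 1/x - 2/x^2 has a pole at x = 0.
It is a regular singular point because x P_1(x) = p(x) = -3x and x^2 P_2(x) = q(x) = x - 2 are polynomials, hence analytic at x = 0.
p(0) = 0,  q(0) = -2.
Indicial equation: r(r-1) + p(0) r + q(0) = 0, i.e. r^2 + (p(0) - 1) r + q(0) = 0, i.e. r^2 - 1 r - 2 = 0.
Discriminant: (-1)^2 - 4(-2) = 9, so r = (1 ± 3)/2.
Solving: r_1 = 2, r_2 = -1.

indicial: r^2 - 1 r - 2 = 0; roots r_1 = 2, r_2 = -1


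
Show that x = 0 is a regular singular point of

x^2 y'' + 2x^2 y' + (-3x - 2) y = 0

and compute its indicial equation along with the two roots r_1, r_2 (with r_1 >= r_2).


Divide by x^2 to reach normal form y'' + P_1(x) y' + P_2(x) y = 0 with P_1(x) = 2 and P_2(x) = -3/x - 2/x^2.
x = 0 is a singular point because the y-coefficient -3/x - 2/x^2 has a pole at x = 0.
It is a regular singular point because x P_1(x) = p(x) = 2x and x^2 P_2(x) = q(x) = -3x - 2 are polynomials, hence analytic at x = 0.
p(0) = 0,  q(0) = -2.
Indicial equation: r(r-1) + p(0) r + q(0) = 0, i.e. r^2 + (p(0) - 1) r + q(0) = 0, i.e. r^2 - 1 r - 2 = 0.
Discriminant: (-1)^2 - 4(-2) = 9, so r = (1 ± 3)/2.
Solving: r_1 = 2, r_2 = -1.

indicial: r^2 - 1 r - 2 = 0; roots r_1 = 2, r_2 = -1


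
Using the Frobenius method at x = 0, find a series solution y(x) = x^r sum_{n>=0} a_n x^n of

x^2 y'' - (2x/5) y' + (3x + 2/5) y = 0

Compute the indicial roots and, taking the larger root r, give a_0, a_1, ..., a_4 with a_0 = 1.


Write in Frobenius form y'' + (p(x)/x) y' + (q(x)/x^2) y = 0:
  p(x) = -2/5,  q(x) = 3x + 2/5.
Indicial equation: r(r-1) + (-2/5) r + (2/5) = 0 -> roots r_1 = 1, r_2 = 2/5.
Take r = r_1 = 1. Let y(x) = x^r sum_{n>=0} a_n x^n with a_0 = 1.
Substitute y = x^r sum a_n x^n and match x^{r+n}. The recurrence is
  D(n) a_n + 3 a_{n-1} = 0,  where D(n) = (r+n)(r+n-1) + (-2/5)(r+n) + (2/5).
  a_n = -3 / D(n) * a_{n-1}.
Since the indicial polynomial factors as (r - r_1)(r - r_2), D(n) = (r_1 + n - r_1)(r_1 + n - r_2) = n(n + 3/5).
Evaluating step by step (a_0 = 1):
  n = 1: D(1) = 1(1 + 3/5) = 8/5; numerator = -3(1) = -3; a_1 = (-3)/(8/5) = -15/8
  n = 2: D(2) = 2(2 + 3/5) = 26/5; numerator = -3(-15/8) = 45/8; a_2 = (45/8)/(26/5) = 225/208
  n = 3: D(3) = 3(3 + 3/5) = 54/5; numerator = -3(225/208) = -675/208; a_3 = (-675/208)/(54/5) = -125/416
  n = 4: D(4) = 4(4 + 3/5) = 92/5; numerator = -3(-125/416) = 375/416; a_4 = (375/416)/(92/5) = 1875/38272

r = 1; a_0 = 1; a_1 = -15/8; a_2 = 225/208; a_3 = -125/416; a_4 = 1875/38272


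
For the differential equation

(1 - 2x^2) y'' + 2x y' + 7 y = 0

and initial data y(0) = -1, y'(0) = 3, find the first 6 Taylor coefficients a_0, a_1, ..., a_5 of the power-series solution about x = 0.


Ansatz: y(x) = sum_{n>=0} a_n x^n, so y'(x) = sum_{n>=1} n a_n x^(n-1) and y''(x) = sum_{n>=2} n(n-1) a_n x^(n-2).
Substitute into P(x) y'' + Q(x) y' + R(x) y = 0 with P(x) = 1 - 2x^2, Q(x) = 2x, R(x) = 7, and match powers of x.
Initial conditions: a_0 = -1, a_1 = 3.
Setting the coefficient of each power of x to zero and solving order by order (substituting the coefficients already found):
  x^0: 2 a_2 + 7 a_0 = 0  ->  2 a_2 = -7 a_0 = 7  ->  a_2 = 7/2
  x^1: 6 a_3 + 9 a_1 = 0  ->  6 a_3 = -9 a_1 = -27  ->  a_3 = -9/2
  x^2: 12 a_4 + 7 a_2 = 0  ->  12 a_4 = -7 a_2 = -49/2  ->  a_4 = -49/24
  x^3: 20 a_5 + a_3 = 0  ->  20 a_5 = -a_3 = 9/2  ->  a_5 = 9/40
Truncated series: y(x) = -1 + 3 x + (7/2) x^2 - (9/2) x^3 - (49/24) x^4 + (9/40) x^5 + O(x^6).

a_0 = -1; a_1 = 3; a_2 = 7/2; a_3 = -9/2; a_4 = -49/24; a_5 = 9/40


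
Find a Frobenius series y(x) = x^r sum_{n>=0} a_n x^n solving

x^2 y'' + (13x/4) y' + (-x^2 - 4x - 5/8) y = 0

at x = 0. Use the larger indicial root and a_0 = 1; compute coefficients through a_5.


Write in Frobenius form y'' + (p(x)/x) y' + (q(x)/x^2) y = 0:
  p(x) = 13/4,  q(x) = -x^2 - 4x - 5/8.
Indicial equation: r(r-1) + (13/4) r + (-5/8) = 0 -> roots r_1 = 1/4, r_2 = -5/2.
Take r = r_1 = 1/4. Let y(x) = x^r sum_{n>=0} a_n x^n with a_0 = 1.
Substitute y = x^r sum a_n x^n and match x^{r+n}. The recurrence is
  D(n) a_n - 4 a_{n-1} - 1 a_{n-2} = 0,  where D(n) = (r+n)(r+n-1) + (13/4)(r+n) + (-5/8).
  a_n = [4 a_{n-1} + 1 a_{n-2}] / D(n).
Since the indicial polynomial factors as (r - r_1)(r - r_2), D(n) = (r_1 + n - r_1)(r_1 + n - r_2) = n(n + 11/4).
Evaluating step by step (a_0 = 1):
  n = 1: D(1) = 1(1 + 11/4) = 15/4; numerator = 4(1) = 4; a_1 = (4)/(15/4) = 16/15
  n = 2: D(2) = 2(2 + 11/4) = 19/2; numerator = 4(16/15) + 1(1) = 79/15; a_2 = (79/15)/(19/2) = 158/285
  n = 3: D(3) = 3(3 + 11/4) = 69/4; numerator = 4(158/285) + 1(16/15) = 312/95; a_3 = (312/95)/(69/4) = 416/2185
  n = 4: D(4) = 4(4 + 11/4) = 27; numerator = 4(416/2185) + 1(158/285) = 454/345; a_4 = (454/345)/(27) = 454/9315
  n = 5: D(5) = 5(5 + 11/4) = 155/4; numerator = 4(454/9315) + 1(416/2185) = 13640/35397; a_5 = (13640/35397)/(155/4) = 352/35397

r = 1/4; a_0 = 1; a_1 = 16/15; a_2 = 158/285; a_3 = 416/2185; a_4 = 454/9315; a_5 = 352/35397


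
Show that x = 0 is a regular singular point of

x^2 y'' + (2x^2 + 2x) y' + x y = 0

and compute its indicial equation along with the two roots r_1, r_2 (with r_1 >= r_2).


Divide by x^2 to reach normal form y'' + P_1(x) y' + P_2(x) y = 0 with P_1(x) = 2 + 2/x and P_2(x) = 1/x.
x = 0 is a singular point because the y'-coefficient 2 + 2/x has a pole at x = 0 and the y-coefficient 1/x has a pole at x = 0.
It is a regular singular point because x P_1(x) = p(x) = 2x + 2 and x^2 P_2(x) = q(x) = x are polynomials, hence analytic at x = 0.
p(0) = 2,  q(0) = 0.
Indicial equation: r(r-1) + p(0) r + q(0) = 0, i.e. r^2 + (p(0) - 1) r + q(0) = 0, i.e. r^2 + 1 r = 0.
Discriminant: (1)^2 - 4(0) = 1, so r = (-1 ± 1)/2.
Solving: r_1 = 0, r_2 = -1.

indicial: r^2 + 1 r = 0; roots r_1 = 0, r_2 = -1


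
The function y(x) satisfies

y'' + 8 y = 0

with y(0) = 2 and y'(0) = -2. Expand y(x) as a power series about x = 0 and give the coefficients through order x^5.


Ansatz: y(x) = sum_{n>=0} a_n x^n, so y'(x) = sum_{n>=1} n a_n x^(n-1) and y''(x) = sum_{n>=2} n(n-1) a_n x^(n-2).
Substitute into P(x) y'' + Q(x) y' + R(x) y = 0 with P(x) = 1, Q(x) = 0, R(x) = 8, and match powers of x.
Initial conditions: a_0 = 2, a_1 = -2.
Setting the coefficient of each power of x to zero and solving order by order (substituting the coefficients already found):
  x^0: 2 a_2 + 8 a_0 = 0  ->  2 a_2 = -8 a_0 = -16  ->  a_2 = -8
  x^1: 6 a_3 + 8 a_1 = 0  ->  6 a_3 = -8 a_1 = 16  ->  a_3 = 8/3
  x^2: 12 a_4 + 8 a_2 = 0  ->  12 a_4 = -8 a_2 = 64  ->  a_4 = 16/3
  x^3: 20 a_5 + 8 a_3 = 0  ->  20 a_5 = -8 a_3 = -64/3  ->  a_5 = -16/15
Truncated series: y(x) = 2 - 2 x - 8 x^2 + (8/3) x^3 + (16/3) x^4 - (16/15) x^5 + O(x^6).

a_0 = 2; a_1 = -2; a_2 = -8; a_3 = 8/3; a_4 = 16/3; a_5 = -16/15


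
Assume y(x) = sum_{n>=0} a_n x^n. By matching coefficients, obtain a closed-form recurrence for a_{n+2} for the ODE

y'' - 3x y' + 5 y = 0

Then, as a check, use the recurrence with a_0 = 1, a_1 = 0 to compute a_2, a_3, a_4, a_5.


Substitute y = sum_n a_n x^n.
y''(x) has coefficient (n+2)(n+1) a_{n+2} at x^n;
-3 x y'(x) has coefficient -3 n a_n at x^n (shift);
5 y(x) has coefficient 5 a_n at x^n.
Matching x^n: (n+2)(n+1) a_{n+2} + (-3n + 5) a_n = 0.
Thus a_{n+2} = (3n - 5) / ((n+1)(n+2)) * a_n.

Check with a_0 = 1, a_1 = 0 (apply the recurrence for n = 0, 1, 2, 3): a_0 = 1, a_1 = 0, a_2 = -5/2, a_3 = 0, a_4 = -5/24, a_5 = 0.

a_(n+2) = (3n - 5) / ((n+1)(n+2)) * a_n; check: a_0 = 1, a_1 = 0, a_2 = -5/2, a_3 = 0, a_4 = -5/24, a_5 = 0


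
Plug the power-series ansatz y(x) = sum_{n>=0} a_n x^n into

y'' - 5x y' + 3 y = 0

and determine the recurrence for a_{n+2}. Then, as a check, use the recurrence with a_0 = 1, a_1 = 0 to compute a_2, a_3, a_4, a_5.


Substitute y = sum_n a_n x^n.
y''(x) has coefficient (n+2)(n+1) a_{n+2} at x^n;
-5 x y'(x) has coefficient -5 n a_n at x^n (shift);
3 y(x) has coefficient 3 a_n at x^n.
Matching x^n: (n+2)(n+1) a_{n+2} + (-5n + 3) a_n = 0.
Thus a_{n+2} = (5n - 3) / ((n+1)(n+2)) * a_n.

Check with a_0 = 1, a_1 = 0 (apply the recurrence for n = 0, 1, 2, 3): a_0 = 1, a_1 = 0, a_2 = -3/2, a_3 = 0, a_4 = -7/8, a_5 = 0.

a_(n+2) = (5n - 3) / ((n+1)(n+2)) * a_n; check: a_0 = 1, a_1 = 0, a_2 = -3/2, a_3 = 0, a_4 = -7/8, a_5 = 0


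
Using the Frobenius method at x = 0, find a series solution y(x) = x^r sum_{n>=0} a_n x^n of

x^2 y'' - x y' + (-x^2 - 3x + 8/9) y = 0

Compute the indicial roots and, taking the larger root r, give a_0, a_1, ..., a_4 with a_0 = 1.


Write in Frobenius form y'' + (p(x)/x) y' + (q(x)/x^2) y = 0:
  p(x) = -1,  q(x) = -x^2 - 3x + 8/9.
Indicial equation: r(r-1) + (-1) r + (8/9) = 0 -> roots r_1 = 4/3, r_2 = 2/3.
Take r = r_1 = 4/3. Let y(x) = x^r sum_{n>=0} a_n x^n with a_0 = 1.
Substitute y = x^r sum a_n x^n and match x^{r+n}. The recurrence is
  D(n) a_n - 3 a_{n-1} - 1 a_{n-2} = 0,  where D(n) = (r+n)(r+n-1) + (-1)(r+n) + (8/9).
  a_n = [3 a_{n-1} + 1 a_{n-2}] / D(n).
Since the indicial polynomial factors as (r - r_1)(r - r_2), D(n) = (r_1 + n - r_1)(r_1 + n - r_2) = n(n + 2/3).
Evaluating step by step (a_0 = 1):
  n = 1: D(1) = 1(1 + 2/3) = 5/3; numerator = 3(1) = 3; a_1 = (3)/(5/3) = 9/5
  n = 2: D(2) = 2(2 + 2/3) = 16/3; numerator = 3(9/5) + 1(1) = 32/5; a_2 = (32/5)/(16/3) = 6/5
  n = 3: D(3) = 3(3 + 2/3) = 11; numerator = 3(6/5) + 1(9/5) = 27/5; a_3 = (27/5)/(11) = 27/55
  n = 4: D(4) = 4(4 + 2/3) = 56/3; numerator = 3(27/55) + 1(6/5) = 147/55; a_4 = (147/55)/(56/3) = 63/440

r = 4/3; a_0 = 1; a_1 = 9/5; a_2 = 6/5; a_3 = 27/55; a_4 = 63/440


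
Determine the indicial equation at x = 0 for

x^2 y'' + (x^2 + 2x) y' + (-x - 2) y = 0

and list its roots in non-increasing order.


Divide by x^2 to reach normal form y'' + P_1(x) y' + P_2(x) y = 0 with P_1(x) = 1 + 2/x and P_2(x) = -1/x - 2/x^2.
x = 0 is a singular point because the y'-coefficient 1 + 2/x has a pole at x = 0 and the y-coefficient -1/x - 2/x^2 has a pole at x = 0.
It is a regular singular point because x P_1(x) = p(x) = x + 2 and x^2 P_2(x) = q(x) = -x - 2 are polynomials, hence analytic at x = 0.
p(0) = 2,  q(0) = -2.
Indicial equation: r(r-1) + p(0) r + q(0) = 0, i.e. r^2 + (p(0) - 1) r + q(0) = 0, i.e. r^2 + 1 r - 2 = 0.
Discriminant: (1)^2 - 4(-2) = 9, so r = (-1 ± 3)/2.
Solving: r_1 = 1, r_2 = -2.

indicial: r^2 + 1 r - 2 = 0; roots r_1 = 1, r_2 = -2


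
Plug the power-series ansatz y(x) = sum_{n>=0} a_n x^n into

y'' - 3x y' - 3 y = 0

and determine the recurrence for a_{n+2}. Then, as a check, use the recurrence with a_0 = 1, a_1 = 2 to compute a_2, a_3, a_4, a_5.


Substitute y = sum_n a_n x^n.
y''(x) has coefficient (n+2)(n+1) a_{n+2} at x^n;
-3 x y'(x) has coefficient -3 n a_n at x^n (shift);
-3 y(x) has coefficient -3 a_n at x^n.
Matching x^n: (n+2)(n+1) a_{n+2} + (-3n - 3) a_n = 0.
Thus a_{n+2} = (3n + 3) / ((n+1)(n+2)) * a_n.

Check with a_0 = 1, a_1 = 2 (apply the recurrence for n = 0, 1, 2, 3): a_0 = 1, a_1 = 2, a_2 = 3/2, a_3 = 2, a_4 = 9/8, a_5 = 6/5.

a_(n+2) = (3n + 3) / ((n+1)(n+2)) * a_n; check: a_0 = 1, a_1 = 2, a_2 = 3/2, a_3 = 2, a_4 = 9/8, a_5 = 6/5


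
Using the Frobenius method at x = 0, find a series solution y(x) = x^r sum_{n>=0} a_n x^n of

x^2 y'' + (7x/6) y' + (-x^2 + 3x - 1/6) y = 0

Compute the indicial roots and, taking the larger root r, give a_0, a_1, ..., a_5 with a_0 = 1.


Write in Frobenius form y'' + (p(x)/x) y' + (q(x)/x^2) y = 0:
  p(x) = 7/6,  q(x) = -x^2 + 3x - 1/6.
Indicial equation: r(r-1) + (7/6) r + (-1/6) = 0 -> roots r_1 = 1/3, r_2 = -1/2.
Take r = r_1 = 1/3. Let y(x) = x^r sum_{n>=0} a_n x^n with a_0 = 1.
Substitute y = x^r sum a_n x^n and match x^{r+n}. The recurrence is
  D(n) a_n + 3 a_{n-1} - 1 a_{n-2} = 0,  where D(n) = (r+n)(r+n-1) + (7/6)(r+n) + (-1/6).
  a_n = [-3 a_{n-1} + 1 a_{n-2}] / D(n).
Since the indicial polynomial factors as (r - r_1)(r - r_2), D(n) = (r_1 + n - r_1)(r_1 + n - r_2) = n(n + 5/6).
Evaluating step by step (a_0 = 1):
  n = 1: D(1) = 1(1 + 5/6) = 11/6; numerator = -3(1) = -3; a_1 = (-3)/(11/6) = -18/11
  n = 2: D(2) = 2(2 + 5/6) = 17/3; numerator = -3(-18/11) + 1(1) = 65/11; a_2 = (65/11)/(17/3) = 195/187
  n = 3: D(3) = 3(3 + 5/6) = 23/2; numerator = -3(195/187) + 1(-18/11) = -81/17; a_3 = (-81/17)/(23/2) = -162/391
  n = 4: D(4) = 4(4 + 5/6) = 58/3; numerator = -3(-162/391) + 1(195/187) = 9831/4301; a_4 = (9831/4301)/(58/3) = 1017/8602
  n = 5: D(5) = 5(5 + 5/6) = 175/6; numerator = -3(1017/8602) + 1(-162/391) = -6615/8602; a_5 = (-6615/8602)/(175/6) = -567/21505

r = 1/3; a_0 = 1; a_1 = -18/11; a_2 = 195/187; a_3 = -162/391; a_4 = 1017/8602; a_5 = -567/21505


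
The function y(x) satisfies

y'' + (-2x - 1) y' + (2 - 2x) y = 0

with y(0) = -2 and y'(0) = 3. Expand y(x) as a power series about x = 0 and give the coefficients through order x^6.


Ansatz: y(x) = sum_{n>=0} a_n x^n, so y'(x) = sum_{n>=1} n a_n x^(n-1) and y''(x) = sum_{n>=2} n(n-1) a_n x^(n-2).
Substitute into P(x) y'' + Q(x) y' + R(x) y = 0 with P(x) = 1, Q(x) = -2x - 1, R(x) = 2 - 2x, and match powers of x.
Initial conditions: a_0 = -2, a_1 = 3.
Setting the coefficient of each power of x to zero and solving order by order (substituting the coefficients already found):
  x^0: 2 a_2 - a_1 + 2 a_0 = 0  ->  2 a_2 = a_1 - 2 a_0 = 7  ->  a_2 = 7/2
  x^1: 6 a_3 - 2 a_2 - 2 a_0 = 0  ->  6 a_3 = 2 a_2 + 2 a_0 = 3  ->  a_3 = 1/2
  x^2: 12 a_4 - 3 a_3 - 2 a_2 - 2 a_1 = 0  ->  12 a_4 = 3 a_3 + 2 a_2 + 2 a_1 = 29/2  ->  a_4 = 29/24
  x^3: 20 a_5 - 4 a_4 - 4 a_3 - 2 a_2 = 0  ->  20 a_5 = 4 a_4 + 4 a_3 + 2 a_2 = 83/6  ->  a_5 = 83/120
  x^4: 30 a_6 - 5 a_5 - 6 a_4 - 2 a_3 = 0  ->  30 a_6 = 5 a_5 + 6 a_4 + 2 a_3 = 281/24  ->  a_6 = 281/720
Truncated series: y(x) = -2 + 3 x + (7/2) x^2 + (1/2) x^3 + (29/24) x^4 + (83/120) x^5 + (281/720) x^6 + O(x^7).

a_0 = -2; a_1 = 3; a_2 = 7/2; a_3 = 1/2; a_4 = 29/24; a_5 = 83/120; a_6 = 281/720


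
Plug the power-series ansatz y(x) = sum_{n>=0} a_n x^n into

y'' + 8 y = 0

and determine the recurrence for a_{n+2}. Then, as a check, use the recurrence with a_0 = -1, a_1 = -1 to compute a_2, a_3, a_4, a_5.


Substitute y = sum_n a_n x^n into y'' + (const) y = 0.
y''(x) = sum_{n>=0} (n+2)(n+1) a_{n+2} x^n.
The ODE becomes sum_n [(n+2)(n+1) a_{n+2} + 8 a_n] x^n = 0.
Setting each coefficient to zero gives the recurrence:
  (n+2)(n+1) a_{n+2} + 8 a_n = 0,
  a_{n+2} = -8 / ((n+1)(n+2)) a_n.

Check with a_0 = -1, a_1 = -1 (apply the recurrence for n = 0, 1, 2, 3): a_0 = -1, a_1 = -1, a_2 = 4, a_3 = 4/3, a_4 = -8/3, a_5 = -8/15.

a_{n+2} = -8/((n+1)(n+2)) * a_n; check: a_0 = -1, a_1 = -1, a_2 = 4, a_3 = 4/3, a_4 = -8/3, a_5 = -8/15


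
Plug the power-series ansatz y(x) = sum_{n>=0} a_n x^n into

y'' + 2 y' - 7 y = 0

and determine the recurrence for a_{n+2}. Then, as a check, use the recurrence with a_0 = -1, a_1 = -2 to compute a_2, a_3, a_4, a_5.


Substitute y = sum_n a_n x^n.
y''(x) has coefficient (n+2)(n+1) a_{n+2} at x^n;
2 y'(x) has coefficient 2 (n+1) a_{n+1} at x^n;
-7 y(x) has coefficient -7 a_n at x^n.
Matching x^n: (n+2)(n+1) a_{n+2} + 2 (n+1) a_{n+1} - 7 a_n = 0.
Thus a_{n+2} = [-2 (n+1) a_{n+1} + 7 a_n] / ((n+1)(n+2)).

Check with a_0 = -1, a_1 = -2 (apply the recurrence for n = 0, 1, 2, 3): a_0 = -1, a_1 = -2, a_2 = -3/2, a_3 = -4/3, a_4 = -5/24, a_5 = -23/60.

a_(n+2) = [-2 (n+1) a_(n+1) + 7 a_n] / ((n+1)(n+2)); check: a_0 = -1, a_1 = -2, a_2 = -3/2, a_3 = -4/3, a_4 = -5/24, a_5 = -23/60


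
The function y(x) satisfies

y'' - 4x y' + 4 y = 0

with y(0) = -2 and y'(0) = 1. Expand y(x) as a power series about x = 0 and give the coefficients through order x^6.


Ansatz: y(x) = sum_{n>=0} a_n x^n, so y'(x) = sum_{n>=1} n a_n x^(n-1) and y''(x) = sum_{n>=2} n(n-1) a_n x^(n-2).
Substitute into P(x) y'' + Q(x) y' + R(x) y = 0 with P(x) = 1, Q(x) = -4x, R(x) = 4, and match powers of x.
Initial conditions: a_0 = -2, a_1 = 1.
Setting the coefficient of each power of x to zero and solving order by order (substituting the coefficients already found):
  x^0: 2 a_2 + 4 a_0 = 0  ->  2 a_2 = -4 a_0 = 8  ->  a_2 = 4
  x^1: 6 a_3 = 0  ->  a_3 = 0
  x^2: 12 a_4 - 4 a_2 = 0  ->  12 a_4 = 4 a_2 = 16  ->  a_4 = 4/3
  x^3: 20 a_5 - 8 a_3 = 0  ->  20 a_5 = 8 a_3 = 0  ->  a_5 = 0
  x^4: 30 a_6 - 12 a_4 = 0  ->  30 a_6 = 12 a_4 = 16  ->  a_6 = 8/15
Truncated series: y(x) = -2 + x + 4 x^2 + (4/3) x^4 + (8/15) x^6 + O(x^7).

a_0 = -2; a_1 = 1; a_2 = 4; a_3 = 0; a_4 = 4/3; a_5 = 0; a_6 = 8/15


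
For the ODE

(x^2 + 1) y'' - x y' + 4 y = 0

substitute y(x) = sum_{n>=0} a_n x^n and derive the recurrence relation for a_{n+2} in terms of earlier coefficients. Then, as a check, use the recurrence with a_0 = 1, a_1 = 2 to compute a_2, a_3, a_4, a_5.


Substitute y = sum_n a_n x^n.
(1 + 1 x^2) y'' contributes (n+2)(n+1) a_{n+2} + n(n-1) a_n at x^n.
-x y'(x) contributes -n a_n at x^n.
4 y(x) contributes 4 a_n at x^n.
Matching x^n: (n+2)(n+1) a_{n+2} + (n(n-1) - n + 4) a_n = 0.
Thus a_{n+2} = (-n(n-1) + n - 4) / ((n+1)(n+2)) * a_n.

Check with a_0 = 1, a_1 = 2 (apply the recurrence for n = 0, 1, 2, 3): a_0 = 1, a_1 = 2, a_2 = -2, a_3 = -1, a_4 = 2/3, a_5 = 7/20.

a_(n+2) = (-n(n-1) + n - 4) / ((n+1)(n+2)) * a_n; check: a_0 = 1, a_1 = 2, a_2 = -2, a_3 = -1, a_4 = 2/3, a_5 = 7/20


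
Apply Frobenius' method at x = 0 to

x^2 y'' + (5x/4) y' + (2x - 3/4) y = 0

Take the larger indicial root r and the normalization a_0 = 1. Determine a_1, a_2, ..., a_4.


Write in Frobenius form y'' + (p(x)/x) y' + (q(x)/x^2) y = 0:
  p(x) = 5/4,  q(x) = 2x - 3/4.
Indicial equation: r(r-1) + (5/4) r + (-3/4) = 0 -> roots r_1 = 3/4, r_2 = -1.
Take r = r_1 = 3/4. Let y(x) = x^r sum_{n>=0} a_n x^n with a_0 = 1.
Substitute y = x^r sum a_n x^n and match x^{r+n}. The recurrence is
  D(n) a_n + 2 a_{n-1} = 0,  where D(n) = (r+n)(r+n-1) + (5/4)(r+n) + (-3/4).
  a_n = -2 / D(n) * a_{n-1}.
Since the indicial polynomial factors as (r - r_1)(r - r_2), D(n) = (r_1 + n - r_1)(r_1 + n - r_2) = n(n + 7/4).
Evaluating step by step (a_0 = 1):
  n = 1: D(1) = 1(1 + 7/4) = 11/4; numerator = -2(1) = -2; a_1 = (-2)/(11/4) = -8/11
  n = 2: D(2) = 2(2 + 7/4) = 15/2; numerator = -2(-8/11) = 16/11; a_2 = (16/11)/(15/2) = 32/165
  n = 3: D(3) = 3(3 + 7/4) = 57/4; numerator = -2(32/165) = -64/165; a_3 = (-64/165)/(57/4) = -256/9405
  n = 4: D(4) = 4(4 + 7/4) = 23; numerator = -2(-256/9405) = 512/9405; a_4 = (512/9405)/(23) = 512/216315

r = 3/4; a_0 = 1; a_1 = -8/11; a_2 = 32/165; a_3 = -256/9405; a_4 = 512/216315


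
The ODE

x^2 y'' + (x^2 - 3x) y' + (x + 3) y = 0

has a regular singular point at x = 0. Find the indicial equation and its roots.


Divide by x^2 to reach normal form y'' + P_1(x) y' + P_2(x) y = 0 with P_1(x) = 1 - 3/x and P_2(x) = 1/x + 3/x^2.
x = 0 is a singular point because the y'-coefficient 1 - 3/x has a pole at x = 0 and the y-coefficient 1/x + 3/x^2 has a pole at x = 0.
It is a regular singular point because x P_1(x) = p(x) = x - 3 and x^2 P_2(x) = q(x) = x + 3 are polynomials, hence analytic at x = 0.
p(0) = -3,  q(0) = 3.
Indicial equation: r(r-1) + p(0) r + q(0) = 0, i.e. r^2 + (p(0) - 1) r + q(0) = 0, i.e. r^2 - 4 r + 3 = 0.
Discriminant: (-4)^2 - 4(3) = 4, so r = (4 ± 2)/2.
Solving: r_1 = 3, r_2 = 1.

indicial: r^2 - 4 r + 3 = 0; roots r_1 = 3, r_2 = 1


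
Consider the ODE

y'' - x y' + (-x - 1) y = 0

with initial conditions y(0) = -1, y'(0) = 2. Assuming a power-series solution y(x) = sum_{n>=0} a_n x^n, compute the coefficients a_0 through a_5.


Ansatz: y(x) = sum_{n>=0} a_n x^n, so y'(x) = sum_{n>=1} n a_n x^(n-1) and y''(x) = sum_{n>=2} n(n-1) a_n x^(n-2).
Substitute into P(x) y'' + Q(x) y' + R(x) y = 0 with P(x) = 1, Q(x) = -x, R(x) = -x - 1, and match powers of x.
Initial conditions: a_0 = -1, a_1 = 2.
Setting the coefficient of each power of x to zero and solving order by order (substituting the coefficients already found):
  x^0: 2 a_2 - a_0 = 0  ->  2 a_2 = a_0 = -1  ->  a_2 = -1/2
  x^1: 6 a_3 - 2 a_1 - a_0 = 0  ->  6 a_3 = 2 a_1 + a_0 = 3  ->  a_3 = 1/2
  x^2: 12 a_4 - 3 a_2 - a_1 = 0  ->  12 a_4 = 3 a_2 + a_1 = 1/2  ->  a_4 = 1/24
  x^3: 20 a_5 - 4 a_3 - a_2 = 0  ->  20 a_5 = 4 a_3 + a_2 = 3/2  ->  a_5 = 3/40
Truncated series: y(x) = -1 + 2 x - (1/2) x^2 + (1/2) x^3 + (1/24) x^4 + (3/40) x^5 + O(x^6).

a_0 = -1; a_1 = 2; a_2 = -1/2; a_3 = 1/2; a_4 = 1/24; a_5 = 3/40


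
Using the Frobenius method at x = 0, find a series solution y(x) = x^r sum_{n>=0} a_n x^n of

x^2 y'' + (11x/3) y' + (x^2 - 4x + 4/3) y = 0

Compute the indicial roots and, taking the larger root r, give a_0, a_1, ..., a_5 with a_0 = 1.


Write in Frobenius form y'' + (p(x)/x) y' + (q(x)/x^2) y = 0:
  p(x) = 11/3,  q(x) = x^2 - 4x + 4/3.
Indicial equation: r(r-1) + (11/3) r + (4/3) = 0 -> roots r_1 = -2/3, r_2 = -2.
Take r = r_1 = -2/3. Let y(x) = x^r sum_{n>=0} a_n x^n with a_0 = 1.
Substitute y = x^r sum a_n x^n and match x^{r+n}. The recurrence is
  D(n) a_n - 4 a_{n-1} + 1 a_{n-2} = 0,  where D(n) = (r+n)(r+n-1) + (11/3)(r+n) + (4/3).
  a_n = [4 a_{n-1} - 1 a_{n-2}] / D(n).
Since the indicial polynomial factors as (r - r_1)(r - r_2), D(n) = (r_1 + n - r_1)(r_1 + n - r_2) = n(n + 4/3).
Evaluating step by step (a_0 = 1):
  n = 1: D(1) = 1(1 + 4/3) = 7/3; numerator = 4(1) = 4; a_1 = (4)/(7/3) = 12/7
  n = 2: D(2) = 2(2 + 4/3) = 20/3; numerator = 4(12/7) - 1(1) = 41/7; a_2 = (41/7)/(20/3) = 123/140
  n = 3: D(3) = 3(3 + 4/3) = 13; numerator = 4(123/140) - 1(12/7) = 9/5; a_3 = (9/5)/(13) = 9/65
  n = 4: D(4) = 4(4 + 4/3) = 64/3; numerator = 4(9/65) - 1(123/140) = -591/1820; a_4 = (-591/1820)/(64/3) = -1773/116480
  n = 5: D(5) = 5(5 + 4/3) = 95/3; numerator = 4(-1773/116480) - 1(9/65) = -1161/5824; a_5 = (-1161/5824)/(95/3) = -3483/553280

r = -2/3; a_0 = 1; a_1 = 12/7; a_2 = 123/140; a_3 = 9/65; a_4 = -1773/116480; a_5 = -3483/553280


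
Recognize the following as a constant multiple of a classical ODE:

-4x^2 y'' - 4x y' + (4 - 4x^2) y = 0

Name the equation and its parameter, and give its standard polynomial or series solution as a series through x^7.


All three coefficients share the factor -4; dividing through by -4 gives  x^2 y'' + x y' + (x^2 - 1) y = 0.
This matches the Bessel equation x^2 y'' + x y' + (x^2 - nu^2) y = 0 with nu^2 = 1, so nu = 1; the solution bounded at x = 0 is J_1(x).
Frobenius at x = 0: indicial roots ±nu; for r = nu the recurrence k(k + 2nu) c_k = -c_{k-2} gives the standard series J_nu(x) = sum_{k>=0} (-1)^k / (k! (k+nu)!) (x/2)^(2k+nu). Evaluate the first 4 terms:
  k = 0: (-1)^0 / (0! * 1! * 2^1) x^1 = 1/(1*1*2) x^1 = (1/2) x^1
  k = 1: (-1)^1 / (1! * 2! * 2^3) x^3 = -1/(1*2*8) x^3 = (-1/16) x^3
  k = 2: (-1)^2 / (2! * 3! * 2^5) x^5 = 1/(2*6*32) x^5 = (1/384) x^5
  k = 3: (-1)^3 / (3! * 4! * 2^7) x^7 = -1/(6*24*128) x^7 = (-1/18432) x^7
Hence J_1(x) = -x^7/18432 + x^5/384 - x^3/16 + x/2 + ....

J_1(x); series = -x^7/18432 + x^5/384 - x^3/16 + x/2


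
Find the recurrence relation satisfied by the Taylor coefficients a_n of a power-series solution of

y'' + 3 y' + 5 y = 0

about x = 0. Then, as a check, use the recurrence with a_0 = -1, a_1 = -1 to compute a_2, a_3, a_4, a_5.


Substitute y = sum_n a_n x^n.
y''(x) has coefficient (n+2)(n+1) a_{n+2} at x^n;
3 y'(x) has coefficient 3 (n+1) a_{n+1} at x^n;
5 y(x) has coefficient 5 a_n at x^n.
Matching x^n: (n+2)(n+1) a_{n+2} + 3 (n+1) a_{n+1} + 5 a_n = 0.
Thus a_{n+2} = [-3 (n+1) a_{n+1} - 5 a_n] / ((n+1)(n+2)).

Check with a_0 = -1, a_1 = -1 (apply the recurrence for n = 0, 1, 2, 3): a_0 = -1, a_1 = -1, a_2 = 4, a_3 = -19/6, a_4 = 17/24, a_5 = 11/30.

a_(n+2) = [-3 (n+1) a_(n+1) - 5 a_n] / ((n+1)(n+2)); check: a_0 = -1, a_1 = -1, a_2 = 4, a_3 = -19/6, a_4 = 17/24, a_5 = 11/30


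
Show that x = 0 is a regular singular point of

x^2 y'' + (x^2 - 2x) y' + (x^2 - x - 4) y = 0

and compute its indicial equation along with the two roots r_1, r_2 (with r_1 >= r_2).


Divide by x^2 to reach normal form y'' + P_1(x) y' + P_2(x) y = 0 with P_1(x) = 1 - 2/x and P_2(x) = 1 - 1/x - 4/x^2.
x = 0 is a singular point because the y'-coefficient 1 - 2/x has a pole at x = 0 and the y-coefficient 1 - 1/x - 4/x^2 has a pole at x = 0.
It is a regular singular point because x P_1(x) = p(x) = x - 2 and x^2 P_2(x) = q(x) = x^2 - x - 4 are polynomials, hence analytic at x = 0.
p(0) = -2,  q(0) = -4.
Indicial equation: r(r-1) + p(0) r + q(0) = 0, i.e. r^2 + (p(0) - 1) r + q(0) = 0, i.e. r^2 - 3 r - 4 = 0.
Discriminant: (-3)^2 - 4(-4) = 25, so r = (3 ± 5)/2.
Solving: r_1 = 4, r_2 = -1.

indicial: r^2 - 3 r - 4 = 0; roots r_1 = 4, r_2 = -1


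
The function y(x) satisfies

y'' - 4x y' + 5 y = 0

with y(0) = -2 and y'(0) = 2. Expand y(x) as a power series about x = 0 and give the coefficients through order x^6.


Ansatz: y(x) = sum_{n>=0} a_n x^n, so y'(x) = sum_{n>=1} n a_n x^(n-1) and y''(x) = sum_{n>=2} n(n-1) a_n x^(n-2).
Substitute into P(x) y'' + Q(x) y' + R(x) y = 0 with P(x) = 1, Q(x) = -4x, R(x) = 5, and match powers of x.
Initial conditions: a_0 = -2, a_1 = 2.
Setting the coefficient of each power of x to zero and solving order by order (substituting the coefficients already found):
  x^0: 2 a_2 + 5 a_0 = 0  ->  2 a_2 = -5 a_0 = 10  ->  a_2 = 5
  x^1: 6 a_3 + a_1 = 0  ->  6 a_3 = -a_1 = -2  ->  a_3 = -1/3
  x^2: 12 a_4 - 3 a_2 = 0  ->  12 a_4 = 3 a_2 = 15  ->  a_4 = 5/4
  x^3: 20 a_5 - 7 a_3 = 0  ->  20 a_5 = 7 a_3 = -7/3  ->  a_5 = -7/60
  x^4: 30 a_6 - 11 a_4 = 0  ->  30 a_6 = 11 a_4 = 55/4  ->  a_6 = 11/24
Truncated series: y(x) = -2 + 2 x + 5 x^2 - (1/3) x^3 + (5/4) x^4 - (7/60) x^5 + (11/24) x^6 + O(x^7).

a_0 = -2; a_1 = 2; a_2 = 5; a_3 = -1/3; a_4 = 5/4; a_5 = -7/60; a_6 = 11/24


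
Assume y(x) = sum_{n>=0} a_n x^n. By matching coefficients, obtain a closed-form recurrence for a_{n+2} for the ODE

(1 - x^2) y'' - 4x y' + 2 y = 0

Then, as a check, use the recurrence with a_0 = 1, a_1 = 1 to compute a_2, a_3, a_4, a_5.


Substitute y = sum_n a_n x^n.
(1 - 1 x^2) y'' contributes (n+2)(n+1) a_{n+2} - n(n-1) a_n at x^n.
-4 x y'(x) contributes -4 n a_n at x^n.
2 y(x) contributes 2 a_n at x^n.
Matching x^n: (n+2)(n+1) a_{n+2} + (-n(n-1) - 4 n + 2) a_n = 0.
Thus a_{n+2} = (n(n-1) + 4 n - 2) / ((n+1)(n+2)) * a_n.

Check with a_0 = 1, a_1 = 1 (apply the recurrence for n = 0, 1, 2, 3): a_0 = 1, a_1 = 1, a_2 = -1, a_3 = 1/3, a_4 = -2/3, a_5 = 4/15.

a_(n+2) = (n(n-1) + 4 n - 2) / ((n+1)(n+2)) * a_n; check: a_0 = 1, a_1 = 1, a_2 = -1, a_3 = 1/3, a_4 = -2/3, a_5 = 4/15


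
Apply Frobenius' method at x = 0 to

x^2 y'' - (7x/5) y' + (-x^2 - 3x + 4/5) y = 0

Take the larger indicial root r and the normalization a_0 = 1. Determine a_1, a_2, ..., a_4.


Write in Frobenius form y'' + (p(x)/x) y' + (q(x)/x^2) y = 0:
  p(x) = -7/5,  q(x) = -x^2 - 3x + 4/5.
Indicial equation: r(r-1) + (-7/5) r + (4/5) = 0 -> roots r_1 = 2, r_2 = 2/5.
Take r = r_1 = 2. Let y(x) = x^r sum_{n>=0} a_n x^n with a_0 = 1.
Substitute y = x^r sum a_n x^n and match x^{r+n}. The recurrence is
  D(n) a_n - 3 a_{n-1} - 1 a_{n-2} = 0,  where D(n) = (r+n)(r+n-1) + (-7/5)(r+n) + (4/5).
  a_n = [3 a_{n-1} + 1 a_{n-2}] / D(n).
Since the indicial polynomial factors as (r - r_1)(r - r_2), D(n) = (r_1 + n - r_1)(r_1 + n - r_2) = n(n + 8/5).
Evaluating step by step (a_0 = 1):
  n = 1: D(1) = 1(1 + 8/5) = 13/5; numerator = 3(1) = 3; a_1 = (3)/(13/5) = 15/13
  n = 2: D(2) = 2(2 + 8/5) = 36/5; numerator = 3(15/13) + 1(1) = 58/13; a_2 = (58/13)/(36/5) = 145/234
  n = 3: D(3) = 3(3 + 8/5) = 69/5; numerator = 3(145/234) + 1(15/13) = 235/78; a_3 = (235/78)/(69/5) = 1175/5382
  n = 4: D(4) = 4(4 + 8/5) = 112/5; numerator = 3(1175/5382) + 1(145/234) = 3430/2691; a_4 = (3430/2691)/(112/5) = 1225/21528

r = 2; a_0 = 1; a_1 = 15/13; a_2 = 145/234; a_3 = 1175/5382; a_4 = 1225/21528


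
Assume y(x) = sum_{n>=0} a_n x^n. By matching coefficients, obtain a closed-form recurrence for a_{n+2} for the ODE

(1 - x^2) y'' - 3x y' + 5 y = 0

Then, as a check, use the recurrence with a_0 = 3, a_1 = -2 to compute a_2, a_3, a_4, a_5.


Substitute y = sum_n a_n x^n.
(1 - 1 x^2) y'' contributes (n+2)(n+1) a_{n+2} - n(n-1) a_n at x^n.
-3 x y'(x) contributes -3 n a_n at x^n.
5 y(x) contributes 5 a_n at x^n.
Matching x^n: (n+2)(n+1) a_{n+2} + (-n(n-1) - 3 n + 5) a_n = 0.
Thus a_{n+2} = (n(n-1) + 3 n - 5) / ((n+1)(n+2)) * a_n.

Check with a_0 = 3, a_1 = -2 (apply the recurrence for n = 0, 1, 2, 3): a_0 = 3, a_1 = -2, a_2 = -15/2, a_3 = 2/3, a_4 = -15/8, a_5 = 1/3.

a_(n+2) = (n(n-1) + 3 n - 5) / ((n+1)(n+2)) * a_n; check: a_0 = 3, a_1 = -2, a_2 = -15/2, a_3 = 2/3, a_4 = -15/8, a_5 = 1/3


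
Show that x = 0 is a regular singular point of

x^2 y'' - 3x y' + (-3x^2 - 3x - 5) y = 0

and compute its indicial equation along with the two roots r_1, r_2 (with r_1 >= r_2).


Divide by x^2 to reach normal form y'' + P_1(x) y' + P_2(x) y = 0 with P_1(x) = -3/x and P_2(x) = -3 - 3/x - 5/x^2.
x = 0 is a singular point because the y'-coefficient -3/x has a pole at x = 0 and the y-coefficient -3 - 3/x - 5/x^2 has a pole at x = 0.
It is a regular singular point because x P_1(x) = p(x) = -3 and x^2 P_2(x) = q(x) = -3x^2 - 3x - 5 are polynomials, hence analytic at x = 0.
p(0) = -3,  q(0) = -5.
Indicial equation: r(r-1) + p(0) r + q(0) = 0, i.e. r^2 + (p(0) - 1) r + q(0) = 0, i.e. r^2 - 4 r - 5 = 0.
Discriminant: (-4)^2 - 4(-5) = 36, so r = (4 ± 6)/2.
Solving: r_1 = 5, r_2 = -1.

indicial: r^2 - 4 r - 5 = 0; roots r_1 = 5, r_2 = -1


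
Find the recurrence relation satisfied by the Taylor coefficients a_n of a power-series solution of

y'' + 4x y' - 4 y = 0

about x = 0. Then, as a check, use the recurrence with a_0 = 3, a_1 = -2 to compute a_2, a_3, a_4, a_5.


Substitute y = sum_n a_n x^n.
y''(x) has coefficient (n+2)(n+1) a_{n+2} at x^n;
4 x y'(x) has coefficient 4 n a_n at x^n (shift);
-4 y(x) has coefficient -4 a_n at x^n.
Matching x^n: (n+2)(n+1) a_{n+2} + (4n - 4) a_n = 0.
Thus a_{n+2} = (-4n + 4) / ((n+1)(n+2)) * a_n.

Check with a_0 = 3, a_1 = -2 (apply the recurrence for n = 0, 1, 2, 3): a_0 = 3, a_1 = -2, a_2 = 6, a_3 = 0, a_4 = -2, a_5 = 0.

a_(n+2) = (-4n + 4) / ((n+1)(n+2)) * a_n; check: a_0 = 3, a_1 = -2, a_2 = 6, a_3 = 0, a_4 = -2, a_5 = 0


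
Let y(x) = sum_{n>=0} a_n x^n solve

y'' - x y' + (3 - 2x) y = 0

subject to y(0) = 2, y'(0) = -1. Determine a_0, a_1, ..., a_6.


Ansatz: y(x) = sum_{n>=0} a_n x^n, so y'(x) = sum_{n>=1} n a_n x^(n-1) and y''(x) = sum_{n>=2} n(n-1) a_n x^(n-2).
Substitute into P(x) y'' + Q(x) y' + R(x) y = 0 with P(x) = 1, Q(x) = -x, R(x) = 3 - 2x, and match powers of x.
Initial conditions: a_0 = 2, a_1 = -1.
Setting the coefficient of each power of x to zero and solving order by order (substituting the coefficients already found):
  x^0: 2 a_2 + 3 a_0 = 0  ->  2 a_2 = -3 a_0 = -6  ->  a_2 = -3
  x^1: 6 a_3 + 2 a_1 - 2 a_0 = 0  ->  6 a_3 = -2 a_1 + 2 a_0 = 6  ->  a_3 = 1
  x^2: 12 a_4 + a_2 - 2 a_1 = 0  ->  12 a_4 = -a_2 + 2 a_1 = 1  ->  a_4 = 1/12
  x^3: 20 a_5 - 2 a_2 = 0  ->  20 a_5 = 2 a_2 = -6  ->  a_5 = -3/10
  x^4: 30 a_6 - a_4 - 2 a_3 = 0  ->  30 a_6 = a_4 + 2 a_3 = 25/12  ->  a_6 = 5/72
Truncated series: y(x) = 2 - x - 3 x^2 + x^3 + (1/12) x^4 - (3/10) x^5 + (5/72) x^6 + O(x^7).

a_0 = 2; a_1 = -1; a_2 = -3; a_3 = 1; a_4 = 1/12; a_5 = -3/10; a_6 = 5/72


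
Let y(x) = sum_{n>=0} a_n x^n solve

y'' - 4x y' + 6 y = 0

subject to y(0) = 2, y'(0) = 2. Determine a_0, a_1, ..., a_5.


Ansatz: y(x) = sum_{n>=0} a_n x^n, so y'(x) = sum_{n>=1} n a_n x^(n-1) and y''(x) = sum_{n>=2} n(n-1) a_n x^(n-2).
Substitute into P(x) y'' + Q(x) y' + R(x) y = 0 with P(x) = 1, Q(x) = -4x, R(x) = 6, and match powers of x.
Initial conditions: a_0 = 2, a_1 = 2.
Setting the coefficient of each power of x to zero and solving order by order (substituting the coefficients already found):
  x^0: 2 a_2 + 6 a_0 = 0  ->  2 a_2 = -6 a_0 = -12  ->  a_2 = -6
  x^1: 6 a_3 + 2 a_1 = 0  ->  6 a_3 = -2 a_1 = -4  ->  a_3 = -2/3
  x^2: 12 a_4 - 2 a_2 = 0  ->  12 a_4 = 2 a_2 = -12  ->  a_4 = -1
  x^3: 20 a_5 - 6 a_3 = 0  ->  20 a_5 = 6 a_3 = -4  ->  a_5 = -1/5
Truncated series: y(x) = 2 + 2 x - 6 x^2 - (2/3) x^3 - x^4 - (1/5) x^5 + O(x^6).

a_0 = 2; a_1 = 2; a_2 = -6; a_3 = -2/3; a_4 = -1; a_5 = -1/5


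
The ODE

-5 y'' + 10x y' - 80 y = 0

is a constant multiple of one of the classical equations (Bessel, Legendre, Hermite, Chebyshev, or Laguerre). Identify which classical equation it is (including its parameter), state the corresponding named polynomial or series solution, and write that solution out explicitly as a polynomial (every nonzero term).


All three coefficients share the factor -5; dividing through by -5 gives  y'' - 2x y' + 16 y = 0.
This matches the Hermite equation y'' - 2x y' + 2n y = 0 with 2n = 16, so n = 8; the polynomial solution is H_8(x).
With y = sum_k a_k x^k, matching x^k gives (k+2)(k+1) a_{k+2} = 2(k - n) a_k = 2(k - 8) a_k. The right side vanishes at k = 8, so the series with the parity of 8 terminates at degree 8.
Standard normalization: leading coefficient of H_n is 2^n, so a_8 = 2^8 = 256. Work downward with a_k = (k+1)(k+2) a_{k+2} / (2(k - n)):
  a_6 = (7)(8)(256) / (2(6 - 8)) = 14336/(-4) = -3584
  a_4 = (5)(6)(-3584) / (2(4 - 8)) = -107520/(-8) = 13440
  a_2 = (3)(4)(13440) / (2(2 - 8)) = 161280/(-12) = -13440
  a_0 = (1)(2)(-13440) / (2(0 - 8)) = -26880/(-16) = 1680
Hence H_8(x) = 256 x^8 - 3584 x^6 + 13440 x^4 - 13440 x^2 + 1680.

H_8(x); series = 256 x^8 - 3584 x^6 + 13440 x^4 - 13440 x^2 + 1680


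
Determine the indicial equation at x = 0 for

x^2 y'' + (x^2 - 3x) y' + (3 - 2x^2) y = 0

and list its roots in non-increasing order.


Divide by x^2 to reach normal form y'' + P_1(x) y' + P_2(x) y = 0 with P_1(x) = 1 - 3/x and P_2(x) = -2 + 3/x^2.
x = 0 is a singular point because the y'-coefficient 1 - 3/x has a pole at x = 0 and the y-coefficient -2 + 3/x^2 has a pole at x = 0.
It is a regular singular point because x P_1(x) = p(x) = x - 3 and x^2 P_2(x) = q(x) = 3 - 2x^2 are polynomials, hence analytic at x = 0.
p(0) = -3,  q(0) = 3.
Indicial equation: r(r-1) + p(0) r + q(0) = 0, i.e. r^2 + (p(0) - 1) r + q(0) = 0, i.e. r^2 - 4 r + 3 = 0.
Discriminant: (-4)^2 - 4(3) = 4, so r = (4 ± 2)/2.
Solving: r_1 = 3, r_2 = 1.

indicial: r^2 - 4 r + 3 = 0; roots r_1 = 3, r_2 = 1
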